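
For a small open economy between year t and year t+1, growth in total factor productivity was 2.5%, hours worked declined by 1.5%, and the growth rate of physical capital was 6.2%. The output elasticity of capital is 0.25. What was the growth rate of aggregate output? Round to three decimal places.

2.925%

Labor's share = 1 − 0.25 = 0.75.
Physical capital: 0.25 × 6.2 = 1.55 pp.
Hours worked: 0.75 × (-1.5) = -1.125 pp.
Output growth = 2.5 + 0.425 = 2.925%.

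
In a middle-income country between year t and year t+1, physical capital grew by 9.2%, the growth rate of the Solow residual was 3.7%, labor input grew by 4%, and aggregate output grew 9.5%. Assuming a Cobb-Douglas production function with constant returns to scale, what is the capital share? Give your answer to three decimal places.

gY = gA + α·gK + (1−α)·gL, so gY − gA − gL = α(gK − gL).
9.5 − 3.7 − 4 = α × (9.2 − 4).
1.8 = 5.2 α, so α = 0.34615.

α = 0.346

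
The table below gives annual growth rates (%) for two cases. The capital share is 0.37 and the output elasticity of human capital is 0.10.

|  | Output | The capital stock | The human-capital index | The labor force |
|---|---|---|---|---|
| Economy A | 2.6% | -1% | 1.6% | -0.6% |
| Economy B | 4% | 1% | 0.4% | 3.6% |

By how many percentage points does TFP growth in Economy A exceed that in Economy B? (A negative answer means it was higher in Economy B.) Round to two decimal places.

Labor's share = 1 − 0.37 − 0.1 = 0.53.
Economy A: TFP = 2.6 + 0.37 − 0.16 + 0.318 = 3.128%.
Economy B: TFP = 4 − 0.37 − 0.04 − 1.908 = 1.682%.
Difference = 3.128 − (1.682) = 1.446 pp.

1.45 percentage points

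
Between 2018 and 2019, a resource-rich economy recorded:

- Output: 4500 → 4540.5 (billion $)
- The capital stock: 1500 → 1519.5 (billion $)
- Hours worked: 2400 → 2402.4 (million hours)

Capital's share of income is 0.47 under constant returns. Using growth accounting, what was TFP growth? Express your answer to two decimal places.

Output growth = (4540.5 − 4500) / 4500 = 0.9%.
The capital stock growth = (1519.5 − 1500) / 1500 = 1.3%.
Hours worked growth = (2402.4 − 2400) / 2400 = 0.1%.
Labor's share = 1 − 0.47 = 0.53.
The capital stock: 0.47 × 1.3 = 0.611 pp.
Hours worked: 0.53 × 0.1 = 0.053 pp.
TFP growth = 0.9 − 0.664 = 0.236%.

TFP grew 0.24%.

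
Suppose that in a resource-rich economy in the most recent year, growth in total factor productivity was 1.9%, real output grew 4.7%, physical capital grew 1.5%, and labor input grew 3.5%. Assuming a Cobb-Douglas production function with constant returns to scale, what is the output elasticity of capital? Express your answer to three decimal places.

gY = gA + α·gK + (1−α)·gL, so gY − gA − gL = α(gK − gL).
4.7 − 1.9 − 3.5 = α × (1.5 − 3.5).
-0.7 = -2 α, so α = 0.35.

0.350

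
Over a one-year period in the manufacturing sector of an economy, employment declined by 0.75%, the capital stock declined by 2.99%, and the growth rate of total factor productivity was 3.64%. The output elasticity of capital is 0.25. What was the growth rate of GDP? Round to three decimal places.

GDP growth was 2.330%.

Labor's share = 1 − 0.25 = 0.75.
The capital stock: 0.25 × (-2.99) = -0.7475 pp.
Employment: 0.75 × (-0.75) = -0.5625 pp.
Output growth = 3.64 + (-1.31) = 2.33%.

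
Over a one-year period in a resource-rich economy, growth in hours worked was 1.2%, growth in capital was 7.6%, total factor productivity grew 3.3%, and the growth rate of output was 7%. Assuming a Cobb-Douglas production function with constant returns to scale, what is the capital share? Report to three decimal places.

gY = gA + α·gK + (1−α)·gL, so gY − gA − gL = α(gK − gL).
7 − 3.3 − 1.2 = α × (7.6 − 1.2).
2.5 = 6.4 α, so α = 0.39063.

α = 0.391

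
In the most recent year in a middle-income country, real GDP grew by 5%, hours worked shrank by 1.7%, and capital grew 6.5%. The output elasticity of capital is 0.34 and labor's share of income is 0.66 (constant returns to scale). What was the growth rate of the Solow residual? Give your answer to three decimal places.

The Solow residual growth was 3.912%.

Labor's share = 1 − 0.34 = 0.66.
Capital: 0.34 × 6.5 = 2.21 pp.
Hours worked: 0.66 × (-1.7) = -1.122 pp.
TFP growth = 5 − 1.088 = 3.912%.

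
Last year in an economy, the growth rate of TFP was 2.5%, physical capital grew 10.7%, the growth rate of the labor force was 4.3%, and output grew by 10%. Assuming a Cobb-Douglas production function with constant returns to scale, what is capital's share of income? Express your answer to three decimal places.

gY = gA + α·gK + (1−α)·gL, so gY − gA − gL = α(gK − gL).
10 − 2.5 − 4.3 = α × (10.7 − 4.3).
3.2 = 6.4 α, so α = 0.5.

Capital's share of income is 0.500.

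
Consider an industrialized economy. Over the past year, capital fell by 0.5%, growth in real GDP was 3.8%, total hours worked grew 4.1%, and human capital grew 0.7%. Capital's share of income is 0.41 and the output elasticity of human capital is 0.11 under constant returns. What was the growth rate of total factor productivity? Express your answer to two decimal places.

Labor's share = 1 − 0.41 − 0.11 = 0.48.
Capital: 0.41 × (-0.5) = -0.205 pp.
Human capital: 0.11 × 0.7 = 0.077 pp.
Total hours worked: 0.48 × 4.1 = 1.968 pp.
TFP growth = 3.8 − 1.84 = 1.96%.

Total factor productivity growth was 1.96%.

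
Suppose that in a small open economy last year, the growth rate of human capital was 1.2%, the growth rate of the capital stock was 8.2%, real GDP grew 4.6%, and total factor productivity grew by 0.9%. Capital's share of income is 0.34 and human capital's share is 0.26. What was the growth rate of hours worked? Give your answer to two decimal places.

1.50%

Labor's share = 1 − 0.34 − 0.26 = 0.4.
gY = gA + 0.34×8.2 + 0.26×1.2 + 0.4×g.
0.4×g = 4.6 − 0.9 − 3.1 = 0.6.
g = 0.6 / 0.4 = 1.5%.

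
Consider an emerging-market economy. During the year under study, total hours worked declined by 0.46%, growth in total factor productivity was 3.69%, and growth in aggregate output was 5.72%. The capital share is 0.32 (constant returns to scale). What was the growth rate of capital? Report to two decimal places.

Labor's share = 1 − 0.32 = 0.68.
gY = gA + 0.68×(-0.46) + 0.32×g.
0.32×g = 5.72 − 3.69 + 0.3128 = 2.3428.
g = 2.3428 / 0.32 = 7.3213%.

7.32%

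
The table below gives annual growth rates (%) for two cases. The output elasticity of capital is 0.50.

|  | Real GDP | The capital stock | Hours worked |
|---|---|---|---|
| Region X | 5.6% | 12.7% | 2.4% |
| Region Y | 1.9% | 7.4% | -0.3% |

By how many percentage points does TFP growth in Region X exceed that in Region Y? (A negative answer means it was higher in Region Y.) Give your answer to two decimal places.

Labor's share = 1 − 0.5 = 0.5.
Region X: TFP = 5.6 − 6.35 − 1.2 = -1.95%.
Region Y: TFP = 1.9 − 3.7 + 0.15 = -1.65%.
Difference = -1.95 − (-1.65) = -0.3 pp.

-0.30 percentage points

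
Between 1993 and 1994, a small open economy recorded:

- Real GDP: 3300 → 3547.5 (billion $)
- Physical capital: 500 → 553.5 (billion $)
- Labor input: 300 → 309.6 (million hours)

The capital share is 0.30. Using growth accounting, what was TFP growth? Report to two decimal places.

Real GDP growth = (3547.5 − 3300) / 3300 = 7.5%.
Physical capital growth = (553.5 − 500) / 500 = 10.7%.
Labor input growth = (309.6 − 300) / 300 = 3.2%.
Labor's share = 1 − 0.3 = 0.7.
Physical capital: 0.3 × 10.7 = 3.21 pp.
Labor input: 0.7 × 3.2 = 2.24 pp.
TFP growth = 7.5 − 5.45 = 2.05%.

2.05%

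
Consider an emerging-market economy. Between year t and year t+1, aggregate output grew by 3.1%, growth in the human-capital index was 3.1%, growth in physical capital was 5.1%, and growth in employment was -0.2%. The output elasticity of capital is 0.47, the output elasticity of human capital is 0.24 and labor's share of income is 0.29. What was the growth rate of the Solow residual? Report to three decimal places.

The Solow residual growth was 0.017%.

Labor's share = 1 − 0.47 − 0.24 = 0.29.
Physical capital: 0.47 × 5.1 = 2.397 pp.
The human-capital index: 0.24 × 3.1 = 0.744 pp.
Employment: 0.29 × (-0.2) = -0.058 pp.
TFP growth = 3.1 − 3.083 = 0.017%.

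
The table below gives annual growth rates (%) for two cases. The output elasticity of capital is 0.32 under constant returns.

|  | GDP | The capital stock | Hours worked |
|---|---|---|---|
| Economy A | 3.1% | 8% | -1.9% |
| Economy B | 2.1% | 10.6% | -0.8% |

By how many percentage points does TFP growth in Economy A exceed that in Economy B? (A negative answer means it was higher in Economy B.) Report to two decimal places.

Labor's share = 1 − 0.32 = 0.68.
Economy A: TFP = 3.1 − 2.56 + 1.292 = 1.832%.
Economy B: TFP = 2.1 − 3.392 + 0.544 = -0.748%.
Difference = 1.832 − (-0.748) = 2.58 pp.

2.58 percentage points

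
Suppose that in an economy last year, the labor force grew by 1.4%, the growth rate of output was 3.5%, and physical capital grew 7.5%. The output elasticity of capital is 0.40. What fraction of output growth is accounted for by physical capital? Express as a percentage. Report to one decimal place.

Physical capital contributed 0.4 × 7.5 = 3 pp.
Share of growth = 3 / 3.5 × 100 = 85.714%.

85.7%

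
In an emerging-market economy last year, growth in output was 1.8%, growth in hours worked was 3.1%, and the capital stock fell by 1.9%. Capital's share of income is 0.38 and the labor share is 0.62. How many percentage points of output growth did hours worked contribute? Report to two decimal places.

Labor's share = 1 − 0.38 = 0.62.
Contribution = share × growth = 0.62 × 3.1 = 1.922 pp.

1.92 percentage points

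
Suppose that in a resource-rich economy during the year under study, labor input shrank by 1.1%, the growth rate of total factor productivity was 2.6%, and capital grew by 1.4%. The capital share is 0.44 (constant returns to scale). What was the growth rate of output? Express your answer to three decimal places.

Output growth was 2.600%.

Labor's share = 1 − 0.44 = 0.56.
Capital: 0.44 × 1.4 = 0.616 pp.
Labor input: 0.56 × (-1.1) = -0.616 pp.
Output growth = 2.6 + 0 = 2.6%.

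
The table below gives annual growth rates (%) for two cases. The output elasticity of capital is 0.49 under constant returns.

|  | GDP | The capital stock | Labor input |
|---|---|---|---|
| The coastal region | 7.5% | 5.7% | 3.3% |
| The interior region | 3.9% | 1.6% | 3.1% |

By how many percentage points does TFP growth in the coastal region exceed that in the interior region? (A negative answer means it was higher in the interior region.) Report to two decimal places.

Labor's share = 1 − 0.49 = 0.51.
The coastal region: TFP = 7.5 − 2.793 − 1.683 = 3.024%.
The interior region: TFP = 3.9 − 0.784 − 1.581 = 1.535%.
Difference = 3.024 − (1.535) = 1.489 pp.

1.49 percentage points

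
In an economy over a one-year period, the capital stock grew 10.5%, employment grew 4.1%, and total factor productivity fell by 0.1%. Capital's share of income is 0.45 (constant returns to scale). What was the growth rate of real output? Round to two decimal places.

Labor's share = 1 − 0.45 = 0.55.
The capital stock: 0.45 × 10.5 = 4.725 pp.
Employment: 0.55 × 4.1 = 2.255 pp.
Output growth = -0.1 + 6.98 = 6.88%.

6.88%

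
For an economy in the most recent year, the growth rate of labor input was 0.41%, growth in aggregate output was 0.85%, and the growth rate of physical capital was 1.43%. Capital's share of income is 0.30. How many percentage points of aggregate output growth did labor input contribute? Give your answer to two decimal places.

Labor's share = 1 − 0.3 = 0.7.
Contribution = share × growth = 0.7 × 0.41 = 0.287 pp.

0.29 pp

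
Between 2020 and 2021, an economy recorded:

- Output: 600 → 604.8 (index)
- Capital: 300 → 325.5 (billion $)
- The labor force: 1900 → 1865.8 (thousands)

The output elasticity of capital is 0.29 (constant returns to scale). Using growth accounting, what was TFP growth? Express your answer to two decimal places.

Output growth = (604.8 − 600) / 600 = 0.8%.
Capital growth = (325.5 − 300) / 300 = 8.5%.
The labor force growth = (1865.8 − 1900) / 1900 = -1.8%.
Labor's share = 1 − 0.29 = 0.71.
Capital: 0.29 × 8.5 = 2.465 pp.
The labor force: 0.71 × (-1.8) = -1.278 pp.
TFP growth = 0.8 − 1.187 = -0.387%.

-0.39%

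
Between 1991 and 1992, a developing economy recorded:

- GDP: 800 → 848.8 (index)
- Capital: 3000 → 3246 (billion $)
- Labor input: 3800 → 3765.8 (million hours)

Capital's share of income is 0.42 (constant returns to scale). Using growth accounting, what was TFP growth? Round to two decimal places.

3.18%

GDP growth = (848.8 − 800) / 800 = 6.1%.
Capital growth = (3246 − 3000) / 3000 = 8.2%.
Labor input growth = (3765.8 − 3800) / 3800 = -0.9%.
Labor's share = 1 − 0.42 = 0.58.
Capital: 0.42 × 8.2 = 3.444 pp.
Labor input: 0.58 × (-0.9) = -0.522 pp.
TFP growth = 6.1 − 2.922 = 3.178%.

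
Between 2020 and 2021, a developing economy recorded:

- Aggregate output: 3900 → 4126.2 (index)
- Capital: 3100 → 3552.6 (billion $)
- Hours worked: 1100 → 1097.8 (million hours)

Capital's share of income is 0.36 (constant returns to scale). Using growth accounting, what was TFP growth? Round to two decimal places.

Aggregate output growth = (4126.2 − 3900) / 3900 = 5.8%.
Capital growth = (3552.6 − 3100) / 3100 = 14.6%.
Hours worked growth = (1097.8 − 1100) / 1100 = -0.2%.
Labor's share = 1 − 0.36 = 0.64.
Capital: 0.36 × 14.6 = 5.256 pp.
Hours worked: 0.64 × (-0.2) = -0.128 pp.
TFP growth = 5.8 − 5.128 = 0.672%.

0.67%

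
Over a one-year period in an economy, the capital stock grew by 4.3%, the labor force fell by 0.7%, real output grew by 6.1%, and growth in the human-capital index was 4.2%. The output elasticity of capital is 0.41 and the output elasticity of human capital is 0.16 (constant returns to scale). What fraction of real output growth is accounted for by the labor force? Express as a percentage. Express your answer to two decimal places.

-4.93%

Labor's share = 1 − 0.41 − 0.16 = 0.43.
The labor force contributed 0.43 × (-0.7) = -0.301 pp.
Share of growth = -0.301 / 6.1 × 100 = -4.9344%.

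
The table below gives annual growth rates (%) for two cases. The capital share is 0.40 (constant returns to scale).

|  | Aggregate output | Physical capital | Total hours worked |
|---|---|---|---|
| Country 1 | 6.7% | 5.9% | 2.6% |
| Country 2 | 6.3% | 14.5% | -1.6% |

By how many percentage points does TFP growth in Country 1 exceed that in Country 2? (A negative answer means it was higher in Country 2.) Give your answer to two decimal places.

Labor's share = 1 − 0.4 = 0.6.
Country 1: TFP = 6.7 − 2.36 − 1.56 = 2.78%.
Country 2: TFP = 6.3 − 5.8 + 0.96 = 1.46%.
Difference = 2.78 − (1.46) = 1.32 pp.

1.32 percentage points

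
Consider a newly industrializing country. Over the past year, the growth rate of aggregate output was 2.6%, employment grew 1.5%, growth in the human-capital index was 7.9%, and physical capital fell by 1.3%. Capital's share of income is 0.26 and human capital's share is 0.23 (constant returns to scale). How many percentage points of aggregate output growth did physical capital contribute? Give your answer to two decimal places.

Contribution = share × growth = 0.26 × (-1.3) = -0.338 pp.

-0.34 pp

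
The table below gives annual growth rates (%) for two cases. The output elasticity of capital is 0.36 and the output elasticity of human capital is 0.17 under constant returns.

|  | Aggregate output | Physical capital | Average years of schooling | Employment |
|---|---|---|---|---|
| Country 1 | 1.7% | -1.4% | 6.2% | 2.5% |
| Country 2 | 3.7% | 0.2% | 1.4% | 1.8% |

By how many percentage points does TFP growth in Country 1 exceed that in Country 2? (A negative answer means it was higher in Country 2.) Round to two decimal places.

Labor's share = 1 − 0.36 − 0.17 = 0.47.
Country 1: TFP = 1.7 + 0.504 − 1.054 − 1.175 = -0.025%.
Country 2: TFP = 3.7 − 0.072 − 0.238 − 0.846 = 2.544%.
Difference = -0.025 − (2.544) = -2.569 pp.

-2.57 percentage points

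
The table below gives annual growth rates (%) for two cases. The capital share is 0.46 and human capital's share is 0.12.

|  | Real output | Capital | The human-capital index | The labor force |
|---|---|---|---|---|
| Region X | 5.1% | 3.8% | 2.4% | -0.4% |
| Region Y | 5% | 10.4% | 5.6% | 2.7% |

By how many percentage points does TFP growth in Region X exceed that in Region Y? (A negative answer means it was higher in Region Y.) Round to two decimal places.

4.82 percentage points

Labor's share = 1 − 0.46 − 0.12 = 0.42.
Region X: TFP = 5.1 − 1.748 − 0.288 + 0.168 = 3.232%.
Region Y: TFP = 5 − 4.784 − 0.672 − 1.134 = -1.59%.
Difference = 3.232 − (-1.59) = 4.822 pp.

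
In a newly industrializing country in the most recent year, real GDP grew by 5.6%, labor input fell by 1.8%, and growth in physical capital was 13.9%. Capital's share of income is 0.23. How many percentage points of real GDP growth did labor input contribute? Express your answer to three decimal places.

Labor's share = 1 − 0.23 = 0.77.
Contribution = share × growth = 0.77 × (-1.8) = -1.386 pp.

-1.386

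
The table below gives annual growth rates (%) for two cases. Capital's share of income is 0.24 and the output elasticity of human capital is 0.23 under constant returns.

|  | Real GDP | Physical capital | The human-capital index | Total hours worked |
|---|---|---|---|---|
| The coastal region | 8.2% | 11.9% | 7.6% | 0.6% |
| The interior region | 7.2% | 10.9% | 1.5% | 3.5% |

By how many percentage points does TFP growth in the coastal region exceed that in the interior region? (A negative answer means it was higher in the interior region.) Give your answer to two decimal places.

Labor's share = 1 − 0.24 − 0.23 = 0.53.
The coastal region: TFP = 8.2 − 2.856 − 1.748 − 0.318 = 3.278%.
The interior region: TFP = 7.2 − 2.616 − 0.345 − 1.855 = 2.384%.
Difference = 3.278 − (2.384) = 0.894 pp.

0.89 percentage points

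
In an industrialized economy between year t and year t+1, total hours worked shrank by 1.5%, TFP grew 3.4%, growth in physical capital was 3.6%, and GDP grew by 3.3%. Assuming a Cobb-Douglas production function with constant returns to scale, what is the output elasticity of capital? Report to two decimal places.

0.27

gY = gA + α·gK + (1−α)·gL, so gY − gA − gL = α(gK − gL).
3.3 − 3.4 + 1.5 = α × (3.6 − (-1.5)).
1.4 = 5.1 α, so α = 0.2745.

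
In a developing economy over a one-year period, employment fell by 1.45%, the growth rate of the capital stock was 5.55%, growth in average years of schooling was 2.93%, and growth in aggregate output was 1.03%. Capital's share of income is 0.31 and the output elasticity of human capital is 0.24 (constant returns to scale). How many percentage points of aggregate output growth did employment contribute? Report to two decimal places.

Labor's share = 1 − 0.31 − 0.24 = 0.45.
Contribution = share × growth = 0.45 × (-1.45) = -0.6525 pp.

-0.65 pp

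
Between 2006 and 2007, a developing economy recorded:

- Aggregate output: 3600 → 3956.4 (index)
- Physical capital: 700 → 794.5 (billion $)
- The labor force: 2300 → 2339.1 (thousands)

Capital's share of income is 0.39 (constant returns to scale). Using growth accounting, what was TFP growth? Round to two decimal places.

3.60%

Aggregate output growth = (3956.4 − 3600) / 3600 = 9.9%.
Physical capital growth = (794.5 − 700) / 700 = 13.5%.
The labor force growth = (2339.1 − 2300) / 2300 = 1.7%.
Labor's share = 1 − 0.39 = 0.61.
Physical capital: 0.39 × 13.5 = 5.265 pp.
The labor force: 0.61 × 1.7 = 1.037 pp.
TFP growth = 9.9 − 6.302 = 3.598%.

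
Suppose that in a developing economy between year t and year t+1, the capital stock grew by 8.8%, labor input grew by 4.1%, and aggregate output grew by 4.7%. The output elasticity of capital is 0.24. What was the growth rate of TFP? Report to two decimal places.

-0.53%

Labor's share = 1 − 0.24 = 0.76.
The capital stock: 0.24 × 8.8 = 2.112 pp.
Labor input: 0.76 × 4.1 = 3.116 pp.
TFP growth = 4.7 − 5.228 = -0.528%.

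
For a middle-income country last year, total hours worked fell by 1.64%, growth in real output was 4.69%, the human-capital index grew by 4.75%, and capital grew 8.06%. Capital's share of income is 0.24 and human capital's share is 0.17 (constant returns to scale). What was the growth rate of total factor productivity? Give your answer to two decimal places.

Total factor productivity grew 2.92%.

Labor's share = 1 − 0.24 − 0.17 = 0.59.
Capital: 0.24 × 8.06 = 1.9344 pp.
The human-capital index: 0.17 × 4.75 = 0.8075 pp.
Total hours worked: 0.59 × (-1.64) = -0.9676 pp.
TFP growth = 4.69 − 1.7743 = 2.9157%.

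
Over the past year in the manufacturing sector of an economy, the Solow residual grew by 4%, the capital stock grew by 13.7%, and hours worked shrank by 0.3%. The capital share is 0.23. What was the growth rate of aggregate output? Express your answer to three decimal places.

6.920%

Labor's share = 1 − 0.23 = 0.77.
The capital stock: 0.23 × 13.7 = 3.151 pp.
Hours worked: 0.77 × (-0.3) = -0.231 pp.
Output growth = 4 + 2.92 = 6.92%.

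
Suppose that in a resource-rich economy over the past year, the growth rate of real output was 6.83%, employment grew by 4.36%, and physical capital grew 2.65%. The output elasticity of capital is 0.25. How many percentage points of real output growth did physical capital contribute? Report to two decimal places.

Contribution = share × growth = 0.25 × 2.65 = 0.6625 pp.

0.66 percentage points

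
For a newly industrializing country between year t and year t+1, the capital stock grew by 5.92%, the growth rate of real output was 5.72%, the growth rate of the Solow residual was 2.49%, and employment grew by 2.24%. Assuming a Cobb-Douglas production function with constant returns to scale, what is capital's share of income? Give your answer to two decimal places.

gY = gA + α·gK + (1−α)·gL, so gY − gA − gL = α(gK − gL).
5.72 − 2.49 − 2.24 = α × (5.92 − 2.24).
0.99 = 3.68 α, so α = 0.269.

α = 0.27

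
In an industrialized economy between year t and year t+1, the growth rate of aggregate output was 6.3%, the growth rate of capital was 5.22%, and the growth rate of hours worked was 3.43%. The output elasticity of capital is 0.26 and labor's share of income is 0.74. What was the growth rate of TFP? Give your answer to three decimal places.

Labor's share = 1 − 0.26 = 0.74.
Capital: 0.26 × 5.22 = 1.3572 pp.
Hours worked: 0.74 × 3.43 = 2.5382 pp.
TFP growth = 6.3 − 3.8954 = 2.4046%.

TFP grew 2.405%.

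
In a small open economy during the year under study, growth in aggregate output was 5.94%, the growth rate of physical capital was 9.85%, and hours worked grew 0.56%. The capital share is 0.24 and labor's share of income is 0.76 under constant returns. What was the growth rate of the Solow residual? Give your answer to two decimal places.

3.15%

Labor's share = 1 − 0.24 = 0.76.
Physical capital: 0.24 × 9.85 = 2.364 pp.
Hours worked: 0.76 × 0.56 = 0.4256 pp.
TFP growth = 5.94 − 2.7896 = 3.1504%.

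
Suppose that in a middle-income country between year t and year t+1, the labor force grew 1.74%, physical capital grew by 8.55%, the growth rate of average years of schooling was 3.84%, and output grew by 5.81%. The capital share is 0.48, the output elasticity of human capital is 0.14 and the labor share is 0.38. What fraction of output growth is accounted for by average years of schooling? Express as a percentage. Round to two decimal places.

9.25%

Average years of schooling contributed 0.14 × 3.84 = 0.5376 pp.
Share of growth = 0.5376 / 5.81 × 100 = 9.253%.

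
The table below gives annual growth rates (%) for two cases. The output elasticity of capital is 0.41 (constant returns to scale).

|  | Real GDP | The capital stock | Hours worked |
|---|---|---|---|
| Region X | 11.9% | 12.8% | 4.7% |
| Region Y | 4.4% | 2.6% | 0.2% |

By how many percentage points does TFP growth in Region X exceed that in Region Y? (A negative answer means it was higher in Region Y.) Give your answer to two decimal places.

Labor's share = 1 − 0.41 = 0.59.
Region X: TFP = 11.9 − 5.248 − 2.773 = 3.879%.
Region Y: TFP = 4.4 − 1.066 − 0.118 = 3.216%.
Difference = 3.879 − (3.216) = 0.663 pp.

0.66 percentage points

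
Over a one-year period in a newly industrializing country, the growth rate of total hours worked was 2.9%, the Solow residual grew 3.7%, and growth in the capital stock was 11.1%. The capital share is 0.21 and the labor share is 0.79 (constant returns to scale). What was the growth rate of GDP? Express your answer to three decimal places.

Labor's share = 1 − 0.21 = 0.79.
The capital stock: 0.21 × 11.1 = 2.331 pp.
Total hours worked: 0.79 × 2.9 = 2.291 pp.
Output growth = 3.7 + 4.622 = 8.322%.

GDP growth was 8.322%.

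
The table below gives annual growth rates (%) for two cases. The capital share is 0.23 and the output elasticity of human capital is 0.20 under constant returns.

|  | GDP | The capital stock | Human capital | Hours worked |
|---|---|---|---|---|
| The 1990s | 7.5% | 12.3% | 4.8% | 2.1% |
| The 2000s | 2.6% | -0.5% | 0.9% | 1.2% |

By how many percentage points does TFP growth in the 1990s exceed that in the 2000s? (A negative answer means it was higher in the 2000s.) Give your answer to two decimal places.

Labor's share = 1 − 0.23 − 0.2 = 0.57.
The 1990s: TFP = 7.5 − 2.829 − 0.96 − 1.197 = 2.514%.
The 2000s: TFP = 2.6 + 0.115 − 0.18 − 0.684 = 1.851%.
Difference = 2.514 − (1.851) = 0.663 pp.

0.66 percentage points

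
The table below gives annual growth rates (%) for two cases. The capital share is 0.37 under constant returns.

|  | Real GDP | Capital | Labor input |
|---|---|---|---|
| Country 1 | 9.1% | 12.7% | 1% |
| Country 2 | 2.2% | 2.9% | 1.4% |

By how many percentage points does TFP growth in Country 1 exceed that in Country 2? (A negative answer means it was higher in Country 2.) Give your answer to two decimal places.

3.53 percentage points

Labor's share = 1 − 0.37 = 0.63.
Country 1: TFP = 9.1 − 4.699 − 0.63 = 3.771%.
Country 2: TFP = 2.2 − 1.073 − 0.882 = 0.245%.
Difference = 3.771 − (0.245) = 3.526 pp.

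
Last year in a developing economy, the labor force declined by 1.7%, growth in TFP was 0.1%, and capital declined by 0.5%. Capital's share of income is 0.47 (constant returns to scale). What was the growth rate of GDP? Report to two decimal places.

Labor's share = 1 − 0.47 = 0.53.
Capital: 0.47 × (-0.5) = -0.235 pp.
The labor force: 0.53 × (-1.7) = -0.901 pp.
Output growth = 0.1 + (-1.136) = -1.036%.

-1.04%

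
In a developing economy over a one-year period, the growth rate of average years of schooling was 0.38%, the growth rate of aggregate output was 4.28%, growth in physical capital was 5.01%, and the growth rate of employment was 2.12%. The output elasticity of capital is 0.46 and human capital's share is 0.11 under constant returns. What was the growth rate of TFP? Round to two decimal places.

1.02%

Labor's share = 1 − 0.46 − 0.11 = 0.43.
Physical capital: 0.46 × 5.01 = 2.3046 pp.
Average years of schooling: 0.11 × 0.38 = 0.0418 pp.
Employment: 0.43 × 2.12 = 0.9116 pp.
TFP growth = 4.28 − 3.258 = 1.022%.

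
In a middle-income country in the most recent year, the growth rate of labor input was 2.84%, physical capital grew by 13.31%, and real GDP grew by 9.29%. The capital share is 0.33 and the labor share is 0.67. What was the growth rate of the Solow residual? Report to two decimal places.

Labor's share = 1 − 0.33 = 0.67.
Physical capital: 0.33 × 13.31 = 4.3923 pp.
Labor input: 0.67 × 2.84 = 1.9028 pp.
TFP growth = 9.29 − 6.2951 = 2.9949%.

The Solow residual growth was 2.99%.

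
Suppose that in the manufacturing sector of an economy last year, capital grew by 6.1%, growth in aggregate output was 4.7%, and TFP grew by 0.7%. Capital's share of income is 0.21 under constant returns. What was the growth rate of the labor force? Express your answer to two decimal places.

Labor's share = 1 − 0.21 = 0.79.
gY = gA + 0.21×6.1 + 0.79×g.
0.79×g = 4.7 − 0.7 − 1.281 = 2.719.
g = 2.719 / 0.79 = 3.4418%.

The labor force grew 3.44%.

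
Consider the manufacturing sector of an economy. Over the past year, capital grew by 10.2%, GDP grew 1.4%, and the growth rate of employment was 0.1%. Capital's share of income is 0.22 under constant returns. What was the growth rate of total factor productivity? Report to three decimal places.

Labor's share = 1 − 0.22 = 0.78.
Capital: 0.22 × 10.2 = 2.244 pp.
Employment: 0.78 × 0.1 = 0.078 pp.
TFP growth = 1.4 − 2.322 = -0.922%.

-0.922%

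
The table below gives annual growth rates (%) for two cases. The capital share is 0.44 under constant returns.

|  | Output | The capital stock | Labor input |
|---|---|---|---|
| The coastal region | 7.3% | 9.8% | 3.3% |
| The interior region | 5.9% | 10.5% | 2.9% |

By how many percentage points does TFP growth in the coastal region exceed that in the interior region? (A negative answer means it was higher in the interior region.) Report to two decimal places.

Labor's share = 1 − 0.44 = 0.56.
The coastal region: TFP = 7.3 − 4.312 − 1.848 = 1.14%.
The interior region: TFP = 5.9 − 4.62 − 1.624 = -0.344%.
Difference = 1.14 − (-0.344) = 1.484 pp.

1.48 percentage points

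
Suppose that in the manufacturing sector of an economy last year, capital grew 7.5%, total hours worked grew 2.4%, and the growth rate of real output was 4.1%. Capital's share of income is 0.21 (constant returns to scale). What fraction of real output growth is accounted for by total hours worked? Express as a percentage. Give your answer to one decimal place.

Total hours worked accounted for 46.2% of growth.

Labor's share = 1 − 0.21 = 0.79.
Total hours worked contributed 0.79 × 2.4 = 1.896 pp.
Share of growth = 1.896 / 4.1 × 100 = 46.244%.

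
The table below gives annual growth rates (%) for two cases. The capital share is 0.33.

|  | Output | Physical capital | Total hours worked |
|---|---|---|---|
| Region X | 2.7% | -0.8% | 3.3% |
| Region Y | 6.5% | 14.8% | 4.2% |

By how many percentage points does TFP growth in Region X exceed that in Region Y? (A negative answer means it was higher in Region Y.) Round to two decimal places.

1.95 percentage points

Labor's share = 1 − 0.33 = 0.67.
Region X: TFP = 2.7 + 0.264 − 2.211 = 0.753%.
Region Y: TFP = 6.5 − 4.884 − 2.814 = -1.198%.
Difference = 0.753 − (-1.198) = 1.951 pp.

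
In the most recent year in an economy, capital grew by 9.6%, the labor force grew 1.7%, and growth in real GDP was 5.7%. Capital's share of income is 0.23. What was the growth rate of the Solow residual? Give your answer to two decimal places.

2.18%

Labor's share = 1 − 0.23 = 0.77.
Capital: 0.23 × 9.6 = 2.208 pp.
The labor force: 0.77 × 1.7 = 1.309 pp.
TFP growth = 5.7 − 3.517 = 2.183%.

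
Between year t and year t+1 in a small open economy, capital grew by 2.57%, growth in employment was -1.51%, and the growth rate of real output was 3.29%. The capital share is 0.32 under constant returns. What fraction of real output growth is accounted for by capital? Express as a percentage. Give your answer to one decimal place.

25.0%

Capital contributed 0.32 × 2.57 = 0.8224 pp.
Share of growth = 0.8224 / 3.29 × 100 = 24.997%.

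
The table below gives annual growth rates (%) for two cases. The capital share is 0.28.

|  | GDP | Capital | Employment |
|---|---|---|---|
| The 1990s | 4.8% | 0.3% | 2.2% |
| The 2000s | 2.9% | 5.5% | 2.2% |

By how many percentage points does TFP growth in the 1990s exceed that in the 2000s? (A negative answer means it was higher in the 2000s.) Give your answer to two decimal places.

Labor's share = 1 − 0.28 = 0.72.
The 1990s: TFP = 4.8 − 0.084 − 1.584 = 3.132%.
The 2000s: TFP = 2.9 − 1.54 − 1.584 = -0.224%.
Difference = 3.132 − (-0.224) = 3.356 pp.

3.36 percentage points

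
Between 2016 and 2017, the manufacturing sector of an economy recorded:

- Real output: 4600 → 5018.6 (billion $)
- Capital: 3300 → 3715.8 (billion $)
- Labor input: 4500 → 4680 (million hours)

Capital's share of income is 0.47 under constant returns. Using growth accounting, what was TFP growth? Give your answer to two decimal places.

Real output growth = (5018.6 − 4600) / 4600 = 9.1%.
Capital growth = (3715.8 − 3300) / 3300 = 12.6%.
Labor input growth = (4680 − 4500) / 4500 = 4%.
Labor's share = 1 − 0.47 = 0.53.
Capital: 0.47 × 12.6 = 5.922 pp.
Labor input: 0.53 × 4 = 2.12 pp.
TFP growth = 9.1 − 8.042 = 1.058%.

1.06%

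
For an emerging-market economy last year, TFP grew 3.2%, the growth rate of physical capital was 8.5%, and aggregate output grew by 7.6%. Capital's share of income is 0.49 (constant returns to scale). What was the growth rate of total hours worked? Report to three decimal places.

0.461%

Labor's share = 1 − 0.49 = 0.51.
gY = gA + 0.49×8.5 + 0.51×g.
0.51×g = 7.6 − 3.2 − 4.165 = 0.235.
g = 0.235 / 0.51 = 0.46078%.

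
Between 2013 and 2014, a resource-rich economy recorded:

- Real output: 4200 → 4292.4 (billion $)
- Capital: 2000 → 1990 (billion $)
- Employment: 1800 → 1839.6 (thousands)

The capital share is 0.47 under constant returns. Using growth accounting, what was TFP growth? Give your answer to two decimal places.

1.27%

Real output growth = (4292.4 − 4200) / 4200 = 2.2%.
Capital growth = (1990 − 2000) / 2000 = -0.5%.
Employment growth = (1839.6 − 1800) / 1800 = 2.2%.
Labor's share = 1 − 0.47 = 0.53.
Capital: 0.47 × (-0.5) = -0.235 pp.
Employment: 0.53 × 2.2 = 1.166 pp.
TFP growth = 2.2 − 0.931 = 1.269%.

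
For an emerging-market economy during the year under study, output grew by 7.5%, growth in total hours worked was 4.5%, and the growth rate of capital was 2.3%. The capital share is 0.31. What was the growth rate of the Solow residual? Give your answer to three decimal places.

Labor's share = 1 − 0.31 = 0.69.
Capital: 0.31 × 2.3 = 0.713 pp.
Total hours worked: 0.69 × 4.5 = 3.105 pp.
TFP growth = 7.5 − 3.818 = 3.682%.

3.682%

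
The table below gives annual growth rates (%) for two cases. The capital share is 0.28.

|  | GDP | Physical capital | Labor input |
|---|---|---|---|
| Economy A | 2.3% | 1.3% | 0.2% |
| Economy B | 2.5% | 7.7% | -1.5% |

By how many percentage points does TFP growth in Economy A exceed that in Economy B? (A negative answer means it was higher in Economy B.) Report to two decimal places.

Labor's share = 1 − 0.28 = 0.72.
Economy A: TFP = 2.3 − 0.364 − 0.144 = 1.792%.
Economy B: TFP = 2.5 − 2.156 + 1.08 = 1.424%.
Difference = 1.792 − (1.424) = 0.368 pp.

0.37 percentage points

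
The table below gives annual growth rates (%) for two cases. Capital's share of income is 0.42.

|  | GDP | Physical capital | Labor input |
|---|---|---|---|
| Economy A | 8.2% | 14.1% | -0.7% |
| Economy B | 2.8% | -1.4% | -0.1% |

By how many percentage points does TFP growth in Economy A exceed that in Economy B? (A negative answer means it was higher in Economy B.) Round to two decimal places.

Labor's share = 1 − 0.42 = 0.58.
Economy A: TFP = 8.2 − 5.922 + 0.406 = 2.684%.
Economy B: TFP = 2.8 + 0.588 + 0.058 = 3.446%.
Difference = 2.684 − (3.446) = -0.762 pp.

-0.76 percentage points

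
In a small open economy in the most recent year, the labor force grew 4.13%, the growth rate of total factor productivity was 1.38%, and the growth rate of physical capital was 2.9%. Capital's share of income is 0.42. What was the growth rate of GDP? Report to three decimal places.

4.993%

Labor's share = 1 − 0.42 = 0.58.
Physical capital: 0.42 × 2.9 = 1.218 pp.
The labor force: 0.58 × 4.13 = 2.3954 pp.
Output growth = 1.38 + 3.6134 = 4.9934%.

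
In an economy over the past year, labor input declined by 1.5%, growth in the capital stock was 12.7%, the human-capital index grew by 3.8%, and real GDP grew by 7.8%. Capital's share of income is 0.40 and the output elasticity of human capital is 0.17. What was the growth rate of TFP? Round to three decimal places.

Labor's share = 1 − 0.4 − 0.17 = 0.43.
The capital stock: 0.4 × 12.7 = 5.08 pp.
The human-capital index: 0.17 × 3.8 = 0.646 pp.
Labor input: 0.43 × (-1.5) = -0.645 pp.
TFP growth = 7.8 − 5.081 = 2.719%.

TFP growth was 2.719%.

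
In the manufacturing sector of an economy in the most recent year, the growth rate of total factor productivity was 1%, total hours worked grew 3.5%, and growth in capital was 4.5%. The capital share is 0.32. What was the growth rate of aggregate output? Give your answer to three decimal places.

Labor's share = 1 − 0.32 = 0.68.
Capital: 0.32 × 4.5 = 1.44 pp.
Total hours worked: 0.68 × 3.5 = 2.38 pp.
Output growth = 1 + 3.82 = 4.82%.

4.820%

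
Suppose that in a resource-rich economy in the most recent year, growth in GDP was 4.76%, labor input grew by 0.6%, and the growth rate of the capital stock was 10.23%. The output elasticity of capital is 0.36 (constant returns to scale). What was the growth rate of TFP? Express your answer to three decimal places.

Labor's share = 1 − 0.36 = 0.64.
The capital stock: 0.36 × 10.23 = 3.6828 pp.
Labor input: 0.64 × 0.6 = 0.384 pp.
TFP growth = 4.76 − 4.0668 = 0.6932%.

0.693%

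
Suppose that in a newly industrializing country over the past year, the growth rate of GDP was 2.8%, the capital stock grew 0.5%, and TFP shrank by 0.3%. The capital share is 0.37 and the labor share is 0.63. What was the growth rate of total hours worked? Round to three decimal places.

Labor's share = 1 − 0.37 = 0.63.
gY = gA + 0.37×0.5 + 0.63×g.
0.63×g = 2.8 + 0.3 − 0.185 = 2.915.
g = 2.915 / 0.63 = 4.62698%.

4.627%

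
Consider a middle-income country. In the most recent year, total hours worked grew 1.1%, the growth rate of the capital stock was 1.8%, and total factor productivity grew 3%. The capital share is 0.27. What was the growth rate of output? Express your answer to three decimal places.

Labor's share = 1 − 0.27 = 0.73.
The capital stock: 0.27 × 1.8 = 0.486 pp.
Total hours worked: 0.73 × 1.1 = 0.803 pp.
Output growth = 3 + 1.289 = 4.289%.

Output growth was 4.289%.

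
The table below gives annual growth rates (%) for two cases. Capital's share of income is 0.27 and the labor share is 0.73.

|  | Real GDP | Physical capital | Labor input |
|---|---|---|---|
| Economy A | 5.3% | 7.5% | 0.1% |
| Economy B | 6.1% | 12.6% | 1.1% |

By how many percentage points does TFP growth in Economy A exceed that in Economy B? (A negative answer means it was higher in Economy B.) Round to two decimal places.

Labor's share = 1 − 0.27 = 0.73.
Economy A: TFP = 5.3 − 2.025 − 0.073 = 3.202%.
Economy B: TFP = 6.1 − 3.402 − 0.803 = 1.895%.
Difference = 3.202 − (1.895) = 1.307 pp.

1.31 percentage points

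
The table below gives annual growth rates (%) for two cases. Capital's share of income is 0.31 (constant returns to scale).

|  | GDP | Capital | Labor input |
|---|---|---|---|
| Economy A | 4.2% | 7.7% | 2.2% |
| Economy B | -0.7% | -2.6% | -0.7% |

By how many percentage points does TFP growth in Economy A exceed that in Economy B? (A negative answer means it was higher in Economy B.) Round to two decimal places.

-0.29 percentage points

Labor's share = 1 − 0.31 = 0.69.
Economy A: TFP = 4.2 − 2.387 − 1.518 = 0.295%.
Economy B: TFP = -0.7 + 0.806 + 0.483 = 0.589%.
Difference = 0.295 − (0.589) = -0.294 pp.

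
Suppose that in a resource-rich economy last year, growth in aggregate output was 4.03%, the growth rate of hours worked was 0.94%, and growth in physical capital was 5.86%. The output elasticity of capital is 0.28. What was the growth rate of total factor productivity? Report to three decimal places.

1.712%

Labor's share = 1 − 0.28 = 0.72.
Physical capital: 0.28 × 5.86 = 1.6408 pp.
Hours worked: 0.72 × 0.94 = 0.6768 pp.
TFP growth = 4.03 − 2.3176 = 1.7124%.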